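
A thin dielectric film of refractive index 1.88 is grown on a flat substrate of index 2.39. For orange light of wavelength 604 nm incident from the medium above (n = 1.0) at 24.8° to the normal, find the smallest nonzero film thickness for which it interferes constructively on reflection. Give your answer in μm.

0.165 μm

Top surface (1.0 → 1.88): reflection off a higher-index medium gives a half-wave phase shift.
At the lower boundary (n = 1.88 to n = 2.39) the reflected ray undergoes a half-wave phase shift.
Zero or two π shifts → no net half-wave offset.
So the condition for constructive reflection is 2 n t cos θ_r = m λ.
Snell's law: 1.0 sin 24.8° = 1.88 sin θ_r → sin θ_r = 0.223, cos θ_r = 0.975.
Minimum nonzero at m = 1: t = λ / (2 n cos θ_r) = 604 / (2 × 1.88 × 0.975) = 165 nm.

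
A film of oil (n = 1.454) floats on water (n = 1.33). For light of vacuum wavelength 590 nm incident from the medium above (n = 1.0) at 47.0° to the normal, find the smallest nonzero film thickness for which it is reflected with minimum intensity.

At the upper boundary (n = 1.0 to n = 1.454) the reflected ray undergoes a half-wave phase shift.
Ray reflecting at the bottom interface goes from n = 1.454 toward n = 1.33: no phase shift.
The two reflections differ by half a wavelength.
With one net inversion, destructive interference in reflection requires 2 n t cos θ_r = m λ.
Snell's law: 1.0 sin 47.0° = 1.454 sin θ_r → sin θ_r = 0.503, cos θ_r = 0.864.
Minimum nonzero at m = 1: t = λ / (2 n cos θ_r) = 590 / (2 × 1.454 × 0.864) = 235 nm.

235 nm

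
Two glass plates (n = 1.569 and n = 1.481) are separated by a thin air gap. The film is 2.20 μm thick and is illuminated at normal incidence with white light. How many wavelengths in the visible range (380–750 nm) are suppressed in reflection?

At the upper boundary (n = 1.569 to n = 1.0) the reflected ray undergoes no phase shift.
Ray reflecting at the bottom interface goes from n = 1.0 toward n = 1.481: a half-wave phase shift.
The two reflections differ by half a wavelength.
For dark reflection here: 2 n t = m λ.
λ = 2 n t / m = 4400 / m nm.
m=5: 880 nm (IR); m=6: 733 nm (visible); m=7: 629 nm (visible); m=8: 550 nm (visible); m=9: 489 nm (visible); m=10: 440 nm (visible); m=11: 400 nm (visible); m=12: 367 nm (UV).

6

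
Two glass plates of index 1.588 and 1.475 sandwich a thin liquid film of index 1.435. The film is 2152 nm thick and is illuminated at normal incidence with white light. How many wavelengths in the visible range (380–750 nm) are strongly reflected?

8

At the upper boundary (n = 1.588 to n = 1.435) the reflected ray undergoes no phase shift.
Bottom surface (1.435 → 1.475): reflection off a higher-index medium gives a half-wave phase shift.
The two reflections differ by half a wavelength.
For strong reflection here: 2 n t = (m + ½) λ.
λ = 2 n t / (m + ½) = 6176 / (m + ½) nm.
m=7: 823 nm (IR); m=8: 727 nm (visible); m=9: 650 nm (visible); m=10: 588 nm (visible); m=11: 537 nm (visible); m=12: 494 nm (visible); m=13: 457 nm (visible); m=14: 426 nm (visible); m=15: 398 nm (visible); m=16: 374 nm (UV).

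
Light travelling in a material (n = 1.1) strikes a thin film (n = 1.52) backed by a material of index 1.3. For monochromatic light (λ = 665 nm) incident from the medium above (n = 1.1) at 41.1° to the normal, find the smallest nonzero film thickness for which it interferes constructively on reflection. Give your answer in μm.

At the upper boundary (n = 1.1 to n = 1.52) the reflected ray undergoes a half-wave phase shift.
Ray reflecting at the bottom interface goes from n = 1.52 toward n = 1.3: no phase shift.
The two reflections differ by half a wavelength.
For bright reflection here: 2 n t cos θ_r = (m + ½) λ.
Snell's law: 1.1 sin 41.1° = 1.52 sin θ_r → sin θ_r = 0.476, cos θ_r = 0.880.
Minimum at m = 0: t = λ / (4 n cos θ_r) = 665 / (4 × 1.52 × 0.880) = 124 nm.

0.124 μm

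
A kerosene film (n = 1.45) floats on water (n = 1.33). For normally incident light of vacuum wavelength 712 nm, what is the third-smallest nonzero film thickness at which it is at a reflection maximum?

614 nm

Top surface (1.0 → 1.45): reflection off a higher-index medium gives a half-wave phase shift.
At the lower boundary (n = 1.45 to n = 1.33) the reflected ray undergoes no phase shift.
Net: one phase inversion between the two reflected rays.
With one net inversion, constructive interference in reflection requires 2 n t = (m + ½) λ.
The third-smallest nonzero thickness corresponds to m = 2: t = (m + ½) λ / (2 n) = 2.50 × 712 / (2 × 1.45) = 614 nm.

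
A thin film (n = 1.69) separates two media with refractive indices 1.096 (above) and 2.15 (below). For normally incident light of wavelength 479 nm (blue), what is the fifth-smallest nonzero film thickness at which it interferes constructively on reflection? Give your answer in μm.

0.709 μm

Ray reflecting at the top interface goes from n = 1.096 toward n = 1.69: a half-wave phase shift.
Bottom surface (1.69 → 2.15): reflection off a higher-index medium gives a half-wave phase shift.
Zero or two π shifts → no net half-wave offset.
For bright reflection here: 2 n t = m λ.
The fifth-smallest nonzero thickness corresponds to m = 5: t = m λ / (2 n) = 5.00 × 479 / (2 × 1.69) = 709 nm.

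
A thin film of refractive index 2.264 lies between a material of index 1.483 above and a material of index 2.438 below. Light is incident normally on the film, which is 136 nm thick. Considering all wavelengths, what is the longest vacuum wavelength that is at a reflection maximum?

616 nm

Top surface (1.483 → 2.264): reflection off a higher-index medium gives a half-wave phase shift.
Bottom surface (2.264 → 2.438): reflection off a higher-index medium gives a half-wave phase shift.
Net: no relative phase inversion (both shifts match).
For maximum reflection here: 2 n t = m λ.
λ = 2 n t / m. The longest wavelength is m = 1: λ = 2 × 2.264 × 136 / 1.00 = 616 nm.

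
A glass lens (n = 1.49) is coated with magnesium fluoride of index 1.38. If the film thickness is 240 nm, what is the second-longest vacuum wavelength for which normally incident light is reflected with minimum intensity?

At the upper boundary (n = 1.0 to n = 1.38) the reflected ray undergoes a half-wave phase shift.
Bottom surface (1.38 → 1.49): reflection off a higher-index medium gives a half-wave phase shift.
The two reflections carry the same phase change, so no net offset.
So the condition for destructive reflection is 2 n t = (m + ½) λ.
λ = 2 n t / (m + ½). The second-longest wavelength is m = 1: λ = 2 × 1.38 × 240 / 1.50 = 442 nm.

442 nm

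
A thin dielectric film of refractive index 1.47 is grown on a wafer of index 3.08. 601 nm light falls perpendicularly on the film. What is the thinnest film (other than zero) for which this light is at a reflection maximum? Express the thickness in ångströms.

2044 Å

Ray reflecting at the top interface goes from n = 1.0 toward n = 1.47: a half-wave phase shift.
At the lower boundary (n = 1.47 to n = 3.08) the reflected ray undergoes a half-wave phase shift.
The two reflections carry the same phase change, so no net offset.
For strong reflection here: 2 n t = m λ.
Minimum nonzero at m = 1: t = λ / (2 n) = 601 / (2 × 1.47) = 204 nm.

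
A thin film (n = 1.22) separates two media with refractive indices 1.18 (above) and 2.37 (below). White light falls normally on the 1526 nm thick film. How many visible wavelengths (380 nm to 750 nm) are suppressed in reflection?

5

Ray reflecting at the top interface goes from n = 1.18 toward n = 1.22: a half-wave phase shift.
At the lower boundary (n = 1.22 to n = 2.37) the reflected ray undergoes a half-wave phase shift.
Zero or two π shifts → no net half-wave offset.
For minimum reflection here: 2 n t = (m + ½) λ.
λ = 2 n t / (m + ½) = 3723 / (m + ½) nm.
m=4: 827 nm (IR); m=5: 677 nm (visible); m=6: 573 nm (visible); m=7: 496 nm (visible); m=8: 438 nm (visible); m=9: 392 nm (visible); m=10: 355 nm (UV).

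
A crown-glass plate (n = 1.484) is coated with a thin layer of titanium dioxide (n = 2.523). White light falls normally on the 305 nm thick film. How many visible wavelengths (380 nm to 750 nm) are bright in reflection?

Top surface (1.0 → 2.523): reflection off a higher-index medium gives a half-wave phase shift.
Ray reflecting at the bottom interface goes from n = 2.523 toward n = 1.484: no phase shift.
The two reflections differ by half a wavelength.
So the condition for constructive reflection is 2 n t = (m + ½) λ.
λ = 2 n t / (m + ½) = 1539 / (m + ½) nm.
m=1: 1026 nm (IR); m=2: 616 nm (visible); m=3: 440 nm (visible); m=4: 342 nm (UV).

2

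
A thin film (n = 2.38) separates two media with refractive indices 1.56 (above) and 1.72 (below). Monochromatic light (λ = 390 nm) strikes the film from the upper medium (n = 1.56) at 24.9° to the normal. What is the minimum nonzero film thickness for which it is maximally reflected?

Top surface (1.56 → 2.38): reflection off a higher-index medium gives a half-wave phase shift.
Bottom surface (2.38 → 1.72): reflection off a lower-index medium gives no phase shift.
The two reflections differ by half a wavelength.
With one net inversion, constructive interference in reflection requires 2 n t cos θ_r = (m + ½) λ.
Snell's law: 1.56 sin 24.9° = 2.38 sin θ_r → sin θ_r = 0.276, cos θ_r = 0.961.
Minimum at m = 0: t = λ / (4 n cos θ_r) = 390 / (4 × 2.38 × 0.961) = 42.6 nm.

42.6 nm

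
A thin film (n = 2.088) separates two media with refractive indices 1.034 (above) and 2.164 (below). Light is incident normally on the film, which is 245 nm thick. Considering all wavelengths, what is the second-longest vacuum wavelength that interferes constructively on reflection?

512 nm

Ray reflecting at the top interface goes from n = 1.034 toward n = 2.088: a half-wave phase shift.
Ray reflecting at the bottom interface goes from n = 2.088 toward n = 2.164: a half-wave phase shift.
Net: no relative phase inversion (both shifts match).
With no net inversion, constructive interference in reflection requires 2 n t = m λ.
λ = 2 n t / m. The second-longest wavelength is m = 2: λ = 2 × 2.088 × 245 / 2.00 = 512 nm.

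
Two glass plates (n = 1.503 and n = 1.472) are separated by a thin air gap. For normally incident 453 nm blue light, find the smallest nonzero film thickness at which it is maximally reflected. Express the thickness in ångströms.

1133 Å

Top surface (1.503 → 1.0): reflection off a lower-index medium gives no phase shift.
At the lower boundary (n = 1.0 to n = 1.472) the reflected ray undergoes a half-wave phase shift.
Net: one phase inversion between the two reflected rays.
With one net inversion, constructive interference in reflection requires 2 n t = (m + ½) λ.
Minimum at m = 0: t = λ / (4 n) = 453 / (4 × 1.0) = 113 nm.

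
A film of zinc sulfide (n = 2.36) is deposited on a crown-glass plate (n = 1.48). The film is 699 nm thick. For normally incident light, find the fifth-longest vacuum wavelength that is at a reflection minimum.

660 nm

Ray reflecting at the top interface goes from n = 1.0 toward n = 2.36: a half-wave phase shift.
Bottom surface (2.36 → 1.48): reflection off a lower-index medium gives no phase shift.
Exactly one π shift → a net half-wave offset.
For dark reflection here: 2 n t = m λ.
λ = 2 n t / m. The fifth-longest wavelength is m = 5: λ = 2 × 2.36 × 699 / 5.00 = 660 nm.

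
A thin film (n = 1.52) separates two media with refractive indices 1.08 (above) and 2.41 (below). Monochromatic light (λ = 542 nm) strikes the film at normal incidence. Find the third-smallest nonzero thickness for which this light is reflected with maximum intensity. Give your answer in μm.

0.535 μm

Top surface (1.08 → 1.52): reflection off a higher-index medium gives a half-wave phase shift.
Bottom surface (1.52 → 2.41): reflection off a higher-index medium gives a half-wave phase shift.
Zero or two π shifts → no net half-wave offset.
With no net inversion, constructive interference in reflection requires 2 n t = m λ.
The third-smallest nonzero thickness corresponds to m = 3: t = m λ / (2 n) = 3.00 × 542 / (2 × 1.52) = 535 nm.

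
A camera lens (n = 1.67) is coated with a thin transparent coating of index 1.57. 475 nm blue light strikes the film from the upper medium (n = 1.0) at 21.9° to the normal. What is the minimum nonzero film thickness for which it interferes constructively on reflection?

Top surface (1.0 → 1.57): reflection off a higher-index medium gives a half-wave phase shift.
Bottom surface (1.57 → 1.67): reflection off a higher-index medium gives a half-wave phase shift.
Net: no relative phase inversion (both shifts match).
So the condition for constructive reflection is 2 n t cos θ_r = m λ.
Snell's law: 1.0 sin 21.9° = 1.57 sin θ_r → sin θ_r = 0.238, cos θ_r = 0.971.
Minimum nonzero at m = 1: t = λ / (2 n cos θ_r) = 475 / (2 × 1.57 × 0.971) = 156 nm.

156 nm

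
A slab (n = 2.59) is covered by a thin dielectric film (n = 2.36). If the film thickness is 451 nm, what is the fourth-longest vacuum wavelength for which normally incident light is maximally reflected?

532 nm

Ray reflecting at the top interface goes from n = 1.0 toward n = 2.36: a half-wave phase shift.
At the lower boundary (n = 2.36 to n = 2.59) the reflected ray undergoes a half-wave phase shift.
Zero or two π shifts → no net half-wave offset.
So the condition for constructive reflection is 2 n t = m λ.
λ = 2 n t / m. The fourth-longest wavelength is m = 4: λ = 2 × 2.36 × 451 / 4.00 = 532 nm.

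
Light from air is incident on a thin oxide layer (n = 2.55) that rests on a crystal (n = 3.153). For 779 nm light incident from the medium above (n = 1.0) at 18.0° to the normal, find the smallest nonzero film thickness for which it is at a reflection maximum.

154 nm

Ray reflecting at the top interface goes from n = 1.0 toward n = 2.55: a half-wave phase shift.
Ray reflecting at the bottom interface goes from n = 2.55 toward n = 3.153: a half-wave phase shift.
Net: no relative phase inversion (both shifts match).
For maximum reflection here: 2 n t cos θ_r = m λ.
Snell's law: 1.0 sin 18.0° = 2.55 sin θ_r → sin θ_r = 0.121, cos θ_r = 0.993.
Minimum nonzero at m = 1: t = λ / (2 n cos θ_r) = 779 / (2 × 2.55 × 0.993) = 154 nm.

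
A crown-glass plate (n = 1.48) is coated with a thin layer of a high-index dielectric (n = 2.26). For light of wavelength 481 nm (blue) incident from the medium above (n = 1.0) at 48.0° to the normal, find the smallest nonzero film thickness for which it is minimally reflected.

At the upper boundary (n = 1.0 to n = 2.26) the reflected ray undergoes a half-wave phase shift.
At the lower boundary (n = 2.26 to n = 1.48) the reflected ray undergoes no phase shift.
Exactly one π shift → a net half-wave offset.
With one net inversion, destructive interference in reflection requires 2 n t cos θ_r = m λ.
Snell's law: 1.0 sin 48.0° = 2.26 sin θ_r → sin θ_r = 0.329, cos θ_r = 0.944.
Minimum nonzero at m = 1: t = λ / (2 n cos θ_r) = 481 / (2 × 2.26 × 0.944) = 113 nm.

113 nm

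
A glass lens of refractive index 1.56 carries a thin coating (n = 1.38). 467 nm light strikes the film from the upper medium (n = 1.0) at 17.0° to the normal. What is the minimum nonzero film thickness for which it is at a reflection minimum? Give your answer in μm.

0.0866 μm

Top surface (1.0 → 1.38): reflection off a higher-index medium gives a half-wave phase shift.
Ray reflecting at the bottom interface goes from n = 1.38 toward n = 1.56: a half-wave phase shift.
Zero or two π shifts → no net half-wave offset.
For dark reflection here: 2 n t cos θ_r = (m + ½) λ.
Snell's law: 1.0 sin 17.0° = 1.38 sin θ_r → sin θ_r = 0.212, cos θ_r = 0.977.
Minimum at m = 0: t = λ / (4 n cos θ_r) = 467 / (4 × 1.38 × 0.977) = 86.6 nm.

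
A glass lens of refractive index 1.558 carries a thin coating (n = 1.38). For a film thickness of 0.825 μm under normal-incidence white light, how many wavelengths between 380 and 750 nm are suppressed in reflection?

3

At the upper boundary (n = 1.0 to n = 1.38) the reflected ray undergoes a half-wave phase shift.
At the lower boundary (n = 1.38 to n = 1.558) the reflected ray undergoes a half-wave phase shift.
The two reflections carry the same phase change, so no net offset.
For weak reflection here: 2 n t = (m + ½) λ.
λ = 2 n t / (m + ½) = 2277 / (m + ½) nm.
m=2: 911 nm (IR); m=3: 651 nm (visible); m=4: 506 nm (visible); m=5: 414 nm (visible); m=6: 350 nm (UV).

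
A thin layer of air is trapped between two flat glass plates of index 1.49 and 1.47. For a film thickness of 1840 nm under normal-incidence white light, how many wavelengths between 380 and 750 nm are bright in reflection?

5

Ray reflecting at the top interface goes from n = 1.49 toward n = 1.0: no phase shift.
Bottom surface (1.0 → 1.47): reflection off a higher-index medium gives a half-wave phase shift.
Exactly one π shift → a net half-wave offset.
So the condition for constructive reflection is 2 n t = (m + ½) λ.
λ = 2 n t / (m + ½) = 3680 / (m + ½) nm.
m=4: 818 nm (IR); m=5: 669 nm (visible); m=6: 566 nm (visible); m=7: 491 nm (visible); m=8: 433 nm (visible); m=9: 387 nm (visible); m=10: 350 nm (UV).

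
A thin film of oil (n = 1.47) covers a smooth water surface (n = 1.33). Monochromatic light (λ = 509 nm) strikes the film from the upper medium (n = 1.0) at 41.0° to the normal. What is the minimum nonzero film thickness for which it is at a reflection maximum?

96.7 nm

At the upper boundary (n = 1.0 to n = 1.47) the reflected ray undergoes a half-wave phase shift.
At the lower boundary (n = 1.47 to n = 1.33) the reflected ray undergoes no phase shift.
Exactly one π shift → a net half-wave offset.
So the condition for constructive reflection is 2 n t cos θ_r = (m + ½) λ.
Snell's law: 1.0 sin 41.0° = 1.47 sin θ_r → sin θ_r = 0.446, cos θ_r = 0.895.
Minimum at m = 0: t = λ / (4 n cos θ_r) = 509 / (4 × 1.47 × 0.895) = 96.7 nm.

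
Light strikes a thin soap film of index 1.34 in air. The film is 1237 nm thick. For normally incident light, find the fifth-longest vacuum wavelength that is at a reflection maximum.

Top surface (1.0 → 1.34): reflection off a higher-index medium gives a half-wave phase shift.
Ray reflecting at the bottom interface goes from n = 1.34 toward n = 1.0: no phase shift.
Exactly one π shift → a net half-wave offset.
With one net inversion, constructive interference in reflection requires 2 n t = (m + ½) λ.
λ = 2 n t / (m + ½). The fifth-longest wavelength is m = 4: λ = 2 × 1.34 × 1237 / 4.50 = 737 nm.

737 nm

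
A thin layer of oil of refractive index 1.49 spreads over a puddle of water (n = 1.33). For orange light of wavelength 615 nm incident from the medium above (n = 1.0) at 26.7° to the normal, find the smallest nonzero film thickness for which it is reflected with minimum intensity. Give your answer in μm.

0.216 μm

At the upper boundary (n = 1.0 to n = 1.49) the reflected ray undergoes a half-wave phase shift.
At the lower boundary (n = 1.49 to n = 1.33) the reflected ray undergoes no phase shift.
Net: one phase inversion between the two reflected rays.
So the condition for destructive reflection is 2 n t cos θ_r = m λ.
Snell's law: 1.0 sin 26.7° = 1.49 sin θ_r → sin θ_r = 0.302, cos θ_r = 0.953.
Minimum nonzero at m = 1: t = λ / (2 n cos θ_r) = 615 / (2 × 1.49 × 0.953) = 216 nm.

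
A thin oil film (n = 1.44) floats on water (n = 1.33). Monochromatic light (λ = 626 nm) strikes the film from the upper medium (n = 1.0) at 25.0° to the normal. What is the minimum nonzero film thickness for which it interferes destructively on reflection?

Ray reflecting at the top interface goes from n = 1.0 toward n = 1.44: a half-wave phase shift.
Ray reflecting at the bottom interface goes from n = 1.44 toward n = 1.33: no phase shift.
Exactly one π shift → a net half-wave offset.
So the condition for destructive reflection is 2 n t cos θ_r = m λ.
Snell's law: 1.0 sin 25.0° = 1.44 sin θ_r → sin θ_r = 0.293, cos θ_r = 0.956.
Minimum nonzero at m = 1: t = λ / (2 n cos θ_r) = 626 / (2 × 1.44 × 0.956) = 227 nm.

227 nm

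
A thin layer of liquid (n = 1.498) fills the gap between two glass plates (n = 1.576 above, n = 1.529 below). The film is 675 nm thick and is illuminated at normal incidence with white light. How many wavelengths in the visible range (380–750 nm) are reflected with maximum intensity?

2

At the upper boundary (n = 1.576 to n = 1.498) the reflected ray undergoes no phase shift.
Bottom surface (1.498 → 1.529): reflection off a higher-index medium gives a half-wave phase shift.
The two reflections differ by half a wavelength.
With one net inversion, constructive interference in reflection requires 2 n t = (m + ½) λ.
λ = 2 n t / (m + ½) = 2022 / (m + ½) nm.
m=2: 809 nm (IR); m=3: 578 nm (visible); m=4: 449 nm (visible); m=5: 368 nm (UV).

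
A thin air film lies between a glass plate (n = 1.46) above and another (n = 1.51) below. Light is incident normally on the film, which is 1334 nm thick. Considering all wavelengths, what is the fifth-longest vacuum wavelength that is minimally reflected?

Top surface (1.46 → 1.0): reflection off a lower-index medium gives no phase shift.
Ray reflecting at the bottom interface goes from n = 1.0 toward n = 1.51: a half-wave phase shift.
Exactly one π shift → a net half-wave offset.
For minimum reflection here: 2 n t = m λ.
λ = 2 n t / m. The fifth-longest wavelength is m = 5: λ = 2 × 1.0 × 1334 / 5.00 = 534 nm.

534 nm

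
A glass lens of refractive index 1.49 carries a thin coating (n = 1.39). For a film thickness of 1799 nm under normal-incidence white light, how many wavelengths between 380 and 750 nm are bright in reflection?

At the upper boundary (n = 1.0 to n = 1.39) the reflected ray undergoes a half-wave phase shift.
Ray reflecting at the bottom interface goes from n = 1.39 toward n = 1.49: a half-wave phase shift.
Zero or two π shifts → no net half-wave offset.
With no net inversion, constructive interference in reflection requires 2 n t = m λ.
λ = 2 n t / m = 5001 / m nm.
m=6: 834 nm (IR); m=7: 714 nm (visible); m=8: 625 nm (visible); m=9: 556 nm (visible); m=10: 500 nm (visible); m=11: 455 nm (visible); m=12: 417 nm (visible); m=13: 385 nm (visible); m=14: 357 nm (UV).

7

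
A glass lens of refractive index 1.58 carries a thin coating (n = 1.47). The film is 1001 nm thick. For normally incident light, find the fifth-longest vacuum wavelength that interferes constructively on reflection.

Ray reflecting at the top interface goes from n = 1.0 toward n = 1.47: a half-wave phase shift.
At the lower boundary (n = 1.47 to n = 1.58) the reflected ray undergoes a half-wave phase shift.
The two reflections carry the same phase change, so no net offset.
So the condition for constructive reflection is 2 n t = m λ.
λ = 2 n t / m. The fifth-longest wavelength is m = 5: λ = 2 × 1.47 × 1001 / 5.00 = 589 nm.

589 nm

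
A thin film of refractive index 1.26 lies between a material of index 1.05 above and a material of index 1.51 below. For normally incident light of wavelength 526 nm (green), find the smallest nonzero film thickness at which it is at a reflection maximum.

Ray reflecting at the top interface goes from n = 1.05 toward n = 1.26: a half-wave phase shift.
Bottom surface (1.26 → 1.51): reflection off a higher-index medium gives a half-wave phase shift.
Net: no relative phase inversion (both shifts match).
So the condition for constructive reflection is 2 n t = m λ.
Minimum nonzero at m = 1: t = λ / (2 n) = 526 / (2 × 1.26) = 209 nm.

209 nm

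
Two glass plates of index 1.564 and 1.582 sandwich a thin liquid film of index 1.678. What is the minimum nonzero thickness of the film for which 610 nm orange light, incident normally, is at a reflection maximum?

Top surface (1.564 → 1.678): reflection off a higher-index medium gives a half-wave phase shift.
Ray reflecting at the bottom interface goes from n = 1.678 toward n = 1.582: no phase shift.
Exactly one π shift → a net half-wave offset.
With one net inversion, constructive interference in reflection requires 2 n t = (m + ½) λ.
Minimum at m = 0: t = λ / (4 n) = 610 / (4 × 1.678) = 90.9 nm.

90.9 nm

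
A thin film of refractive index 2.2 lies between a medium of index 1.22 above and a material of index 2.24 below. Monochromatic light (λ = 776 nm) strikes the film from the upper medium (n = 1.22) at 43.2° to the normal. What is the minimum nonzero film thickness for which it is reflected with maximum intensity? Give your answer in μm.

0.191 μm

At the upper boundary (n = 1.22 to n = 2.2) the reflected ray undergoes a half-wave phase shift.
Ray reflecting at the bottom interface goes from n = 2.2 toward n = 2.24: a half-wave phase shift.
Zero or two π shifts → no net half-wave offset.
So the condition for constructive reflection is 2 n t cos θ_r = m λ.
Snell's law: 1.22 sin 43.2° = 2.2 sin θ_r → sin θ_r = 0.380, cos θ_r = 0.925.
Minimum nonzero at m = 1: t = λ / (2 n cos θ_r) = 776 / (2 × 2.2 × 0.925) = 191 nm.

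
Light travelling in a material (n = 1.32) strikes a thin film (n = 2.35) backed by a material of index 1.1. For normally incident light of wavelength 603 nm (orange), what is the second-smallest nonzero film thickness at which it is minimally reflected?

Ray reflecting at the top interface goes from n = 1.32 toward n = 2.35: a half-wave phase shift.
Bottom surface (2.35 → 1.1): reflection off a lower-index medium gives no phase shift.
Net: one phase inversion between the two reflected rays.
With one net inversion, destructive interference in reflection requires 2 n t = m λ.
The second-smallest nonzero thickness corresponds to m = 2: t = m λ / (2 n) = 2.00 × 603 / (2 × 2.35) = 257 nm.

257 nm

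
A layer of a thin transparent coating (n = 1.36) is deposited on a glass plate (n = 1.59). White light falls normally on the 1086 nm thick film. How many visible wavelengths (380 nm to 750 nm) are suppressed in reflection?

Top surface (1.0 → 1.36): reflection off a higher-index medium gives a half-wave phase shift.
At the lower boundary (n = 1.36 to n = 1.59) the reflected ray undergoes a half-wave phase shift.
Zero or two π shifts → no net half-wave offset.
For weak reflection here: 2 n t = (m + ½) λ.
λ = 2 n t / (m + ½) = 2954 / (m + ½) nm.
m=3: 844 nm (IR); m=4: 656 nm (visible); m=5: 537 nm (visible); m=6: 454 nm (visible); m=7: 394 nm (visible); m=8: 348 nm (UV).

4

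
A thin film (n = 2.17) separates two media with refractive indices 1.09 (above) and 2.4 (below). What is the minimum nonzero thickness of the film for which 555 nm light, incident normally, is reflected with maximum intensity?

128 nm

Top surface (1.09 → 2.17): reflection off a higher-index medium gives a half-wave phase shift.
Bottom surface (2.17 → 2.4): reflection off a higher-index medium gives a half-wave phase shift.
Net: no relative phase inversion (both shifts match).
So the condition for constructive reflection is 2 n t = m λ.
Minimum nonzero at m = 1: t = λ / (2 n) = 555 / (2 × 2.17) = 128 nm.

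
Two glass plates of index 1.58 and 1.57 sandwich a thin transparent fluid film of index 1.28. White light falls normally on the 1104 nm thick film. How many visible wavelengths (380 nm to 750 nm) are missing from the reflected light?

4

At the upper boundary (n = 1.58 to n = 1.28) the reflected ray undergoes no phase shift.
Bottom surface (1.28 → 1.57): reflection off a higher-index medium gives a half-wave phase shift.
The two reflections differ by half a wavelength.
With one net inversion, destructive interference in reflection requires 2 n t = m λ.
λ = 2 n t / m = 2826 / m nm.
m=3: 942 nm (IR); m=4: 707 nm (visible); m=5: 565 nm (visible); m=6: 471 nm (visible); m=7: 404 nm (visible); m=8: 353 nm (UV).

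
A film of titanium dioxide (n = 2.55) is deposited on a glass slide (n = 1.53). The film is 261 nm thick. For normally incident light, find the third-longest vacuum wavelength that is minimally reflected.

At the upper boundary (n = 1.0 to n = 2.55) the reflected ray undergoes a half-wave phase shift.
At the lower boundary (n = 2.55 to n = 1.53) the reflected ray undergoes no phase shift.
Net: one phase inversion between the two reflected rays.
For weak reflection here: 2 n t = m λ.
λ = 2 n t / m. The third-longest wavelength is m = 3: λ = 2 × 2.55 × 261 / 3.00 = 444 nm.

444 nm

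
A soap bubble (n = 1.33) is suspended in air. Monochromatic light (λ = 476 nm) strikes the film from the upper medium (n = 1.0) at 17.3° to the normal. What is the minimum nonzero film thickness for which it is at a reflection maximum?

At the upper boundary (n = 1.0 to n = 1.33) the reflected ray undergoes a half-wave phase shift.
At the lower boundary (n = 1.33 to n = 1.0) the reflected ray undergoes no phase shift.
Exactly one π shift → a net half-wave offset.
So the condition for constructive reflection is 2 n t cos θ_r = (m + ½) λ.
Snell's law: 1.0 sin 17.3° = 1.33 sin θ_r → sin θ_r = 0.224, cos θ_r = 0.975.
Minimum at m = 0: t = λ / (4 n cos θ_r) = 476 / (4 × 1.33 × 0.975) = 91.8 nm.

91.8 nm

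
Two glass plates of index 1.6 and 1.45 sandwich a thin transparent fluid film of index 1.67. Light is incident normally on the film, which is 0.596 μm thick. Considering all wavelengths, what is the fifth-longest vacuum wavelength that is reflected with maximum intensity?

Ray reflecting at the top interface goes from n = 1.6 toward n = 1.67: a half-wave phase shift.
Ray reflecting at the bottom interface goes from n = 1.67 toward n = 1.45: no phase shift.
The two reflections differ by half a wavelength.
For bright reflection here: 2 n t = (m + ½) λ.
λ = 2 n t / (m + ½). The fifth-longest wavelength is m = 4: λ = 2 × 1.67 × 596 / 4.50 = 442 nm.

442 nm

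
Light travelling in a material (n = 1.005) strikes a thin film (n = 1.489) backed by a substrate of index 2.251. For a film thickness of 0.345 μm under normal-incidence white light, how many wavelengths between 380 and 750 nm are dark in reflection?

At the upper boundary (n = 1.005 to n = 1.489) the reflected ray undergoes a half-wave phase shift.
Ray reflecting at the bottom interface goes from n = 1.489 toward n = 2.251: a half-wave phase shift.
Zero or two π shifts → no net half-wave offset.
For dark reflection here: 2 n t = (m + ½) λ.
λ = 2 n t / (m + ½) = 1027 / (m + ½) nm.
m=0: 2055 nm (IR); m=1: 685 nm (visible); m=2: 411 nm (visible); m=3: 294 nm (UV).

2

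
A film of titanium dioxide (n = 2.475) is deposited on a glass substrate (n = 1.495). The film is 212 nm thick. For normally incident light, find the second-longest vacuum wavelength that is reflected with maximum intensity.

At the upper boundary (n = 1.0 to n = 2.475) the reflected ray undergoes a half-wave phase shift.
Ray reflecting at the bottom interface goes from n = 2.475 toward n = 1.495: no phase shift.
Net: one phase inversion between the two reflected rays.
With one net inversion, constructive interference in reflection requires 2 n t = (m + ½) λ.
λ = 2 n t / (m + ½). The second-longest wavelength is m = 1: λ = 2 × 2.475 × 212 / 1.50 = 700 nm.

700 nm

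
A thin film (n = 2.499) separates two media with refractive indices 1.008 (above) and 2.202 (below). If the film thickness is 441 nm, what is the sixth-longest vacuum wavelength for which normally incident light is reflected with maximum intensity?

401 nm

At the upper boundary (n = 1.008 to n = 2.499) the reflected ray undergoes a half-wave phase shift.
Bottom surface (2.499 → 2.202): reflection off a lower-index medium gives no phase shift.
Net: one phase inversion between the two reflected rays.
With one net inversion, constructive interference in reflection requires 2 n t = (m + ½) λ.
λ = 2 n t / (m + ½). The sixth-longest wavelength is m = 5: λ = 2 × 2.499 × 441 / 5.50 = 401 nm.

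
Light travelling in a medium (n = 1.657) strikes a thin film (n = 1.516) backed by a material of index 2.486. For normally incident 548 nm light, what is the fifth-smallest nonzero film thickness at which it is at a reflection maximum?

813 nm

At the upper boundary (n = 1.657 to n = 1.516) the reflected ray undergoes no phase shift.
Ray reflecting at the bottom interface goes from n = 1.516 toward n = 2.486: a half-wave phase shift.
Net: one phase inversion between the two reflected rays.
For maximum reflection here: 2 n t = (m + ½) λ.
The fifth-smallest nonzero thickness corresponds to m = 4: t = (m + ½) λ / (2 n) = 4.50 × 548 / (2 × 1.516) = 813 nm.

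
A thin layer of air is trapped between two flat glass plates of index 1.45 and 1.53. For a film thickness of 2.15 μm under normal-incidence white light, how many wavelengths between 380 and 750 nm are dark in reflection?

At the upper boundary (n = 1.45 to n = 1.0) the reflected ray undergoes no phase shift.
Ray reflecting at the bottom interface goes from n = 1.0 toward n = 1.53: a half-wave phase shift.
The two reflections differ by half a wavelength.
So the condition for destructive reflection is 2 n t = m λ.
λ = 2 n t / m = 4300 / m nm.
m=5: 860 nm (IR); m=6: 717 nm (visible); m=7: 614 nm (visible); m=8: 538 nm (visible); m=9: 478 nm (visible); m=10: 430 nm (visible); m=11: 391 nm (visible); m=12: 358 nm (UV).

6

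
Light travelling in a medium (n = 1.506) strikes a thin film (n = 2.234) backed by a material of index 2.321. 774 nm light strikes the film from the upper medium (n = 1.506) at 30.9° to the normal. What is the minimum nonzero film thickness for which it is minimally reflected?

92.3 nm

Top surface (1.506 → 2.234): reflection off a higher-index medium gives a half-wave phase shift.
Bottom surface (2.234 → 2.321): reflection off a higher-index medium gives a half-wave phase shift.
The two reflections carry the same phase change, so no net offset.
With no net inversion, destructive interference in reflection requires 2 n t cos θ_r = (m + ½) λ.
Snell's law: 1.506 sin 30.9° = 2.234 sin θ_r → sin θ_r = 0.346, cos θ_r = 0.938.
Minimum at m = 0: t = λ / (4 n cos θ_r) = 774 / (4 × 2.234 × 0.938) = 92.3 nm.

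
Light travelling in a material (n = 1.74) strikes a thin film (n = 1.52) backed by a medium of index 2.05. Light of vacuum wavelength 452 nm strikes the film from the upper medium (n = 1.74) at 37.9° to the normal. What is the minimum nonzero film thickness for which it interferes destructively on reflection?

209 nm

At the upper boundary (n = 1.74 to n = 1.52) the reflected ray undergoes no phase shift.
Bottom surface (1.52 → 2.05): reflection off a higher-index medium gives a half-wave phase shift.
Exactly one π shift → a net half-wave offset.
So the condition for destructive reflection is 2 n t cos θ_r = m λ.
Snell's law: 1.74 sin 37.9° = 1.52 sin θ_r → sin θ_r = 0.703, cos θ_r = 0.711.
Minimum nonzero at m = 1: t = λ / (2 n cos θ_r) = 452 / (2 × 1.52 × 0.711) = 209 nm.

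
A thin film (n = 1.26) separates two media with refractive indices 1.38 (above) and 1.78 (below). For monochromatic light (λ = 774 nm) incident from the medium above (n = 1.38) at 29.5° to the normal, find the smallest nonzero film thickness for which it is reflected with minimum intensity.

365 nm

Ray reflecting at the top interface goes from n = 1.38 toward n = 1.26: no phase shift.
At the lower boundary (n = 1.26 to n = 1.78) the reflected ray undergoes a half-wave phase shift.
Exactly one π shift → a net half-wave offset.
With one net inversion, destructive interference in reflection requires 2 n t cos θ_r = m λ.
Snell's law: 1.38 sin 29.5° = 1.26 sin θ_r → sin θ_r = 0.539, cos θ_r = 0.842.
Minimum nonzero at m = 1: t = λ / (2 n cos θ_r) = 774 / (2 × 1.26 × 0.842) = 365 nm.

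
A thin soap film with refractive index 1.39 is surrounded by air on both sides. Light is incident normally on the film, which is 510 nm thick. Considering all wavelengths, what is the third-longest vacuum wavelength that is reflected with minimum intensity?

Top surface (1.0 → 1.39): reflection off a higher-index medium gives a half-wave phase shift.
At the lower boundary (n = 1.39 to n = 1.0) the reflected ray undergoes no phase shift.
Exactly one π shift → a net half-wave offset.
For weak reflection here: 2 n t = m λ.
λ = 2 n t / m. The third-longest wavelength is m = 3: λ = 2 × 1.39 × 510 / 3.00 = 473 nm.

473 nm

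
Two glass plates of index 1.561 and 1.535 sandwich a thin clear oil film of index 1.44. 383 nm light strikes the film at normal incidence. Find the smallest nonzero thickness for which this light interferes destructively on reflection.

133 nm

Top surface (1.561 → 1.44): reflection off a lower-index medium gives no phase shift.
At the lower boundary (n = 1.44 to n = 1.535) the reflected ray undergoes a half-wave phase shift.
Net: one phase inversion between the two reflected rays.
For minimum reflection here: 2 n t = m λ.
The smallest nonzero thickness corresponds to m = 1: t = m λ / (2 n) = 1.00 × 383 / (2 × 1.44) = 133 nm.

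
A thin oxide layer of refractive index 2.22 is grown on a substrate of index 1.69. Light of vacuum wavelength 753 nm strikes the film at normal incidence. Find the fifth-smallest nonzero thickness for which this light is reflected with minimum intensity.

848 nm

At the upper boundary (n = 1.0 to n = 2.22) the reflected ray undergoes a half-wave phase shift.
Bottom surface (2.22 → 1.69): reflection off a lower-index medium gives no phase shift.
The two reflections differ by half a wavelength.
For dark reflection here: 2 n t = m λ.
The fifth-smallest nonzero thickness corresponds to m = 5: t = m λ / (2 n) = 5.00 × 753 / (2 × 2.22) = 848 nm.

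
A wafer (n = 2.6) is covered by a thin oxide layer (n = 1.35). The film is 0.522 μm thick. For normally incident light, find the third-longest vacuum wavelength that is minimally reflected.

564 nm

Top surface (1.0 → 1.35): reflection off a higher-index medium gives a half-wave phase shift.
Bottom surface (1.35 → 2.6): reflection off a higher-index medium gives a half-wave phase shift.
The two reflections carry the same phase change, so no net offset.
For minimum reflection here: 2 n t = (m + ½) λ.
λ = 2 n t / (m + ½). The third-longest wavelength is m = 2: λ = 2 × 1.35 × 522 / 2.50 = 564 nm.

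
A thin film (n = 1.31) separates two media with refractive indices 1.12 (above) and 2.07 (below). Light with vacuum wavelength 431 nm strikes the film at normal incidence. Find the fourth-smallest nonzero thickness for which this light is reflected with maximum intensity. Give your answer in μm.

0.658 μm

Top surface (1.12 → 1.31): reflection off a higher-index medium gives a half-wave phase shift.
At the lower boundary (n = 1.31 to n = 2.07) the reflected ray undergoes a half-wave phase shift.
Zero or two π shifts → no net half-wave offset.
For strong reflection here: 2 n t = m λ.
The fourth-smallest nonzero thickness corresponds to m = 4: t = m λ / (2 n) = 4.00 × 431 / (2 × 1.31) = 658 nm.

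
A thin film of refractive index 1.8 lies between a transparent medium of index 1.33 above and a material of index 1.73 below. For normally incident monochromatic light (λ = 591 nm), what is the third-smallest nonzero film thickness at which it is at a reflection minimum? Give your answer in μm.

0.493 μm

At the upper boundary (n = 1.33 to n = 1.8) the reflected ray undergoes a half-wave phase shift.
Bottom surface (1.8 → 1.73): reflection off a lower-index medium gives no phase shift.
Exactly one π shift → a net half-wave offset.
With one net inversion, destructive interference in reflection requires 2 n t = m λ.
The third-smallest nonzero thickness corresponds to m = 3: t = m λ / (2 n) = 3.00 × 591 / (2 × 1.8) = 493 nm.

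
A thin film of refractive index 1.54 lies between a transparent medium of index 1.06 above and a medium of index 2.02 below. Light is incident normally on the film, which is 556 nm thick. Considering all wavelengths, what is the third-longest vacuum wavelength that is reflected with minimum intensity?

685 nm

At the upper boundary (n = 1.06 to n = 1.54) the reflected ray undergoes a half-wave phase shift.
Ray reflecting at the bottom interface goes from n = 1.54 toward n = 2.02: a half-wave phase shift.
The two reflections carry the same phase change, so no net offset.
For minimum reflection here: 2 n t = (m + ½) λ.
λ = 2 n t / (m + ½). The third-longest wavelength is m = 2: λ = 2 × 1.54 × 556 / 2.50 = 685 nm.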